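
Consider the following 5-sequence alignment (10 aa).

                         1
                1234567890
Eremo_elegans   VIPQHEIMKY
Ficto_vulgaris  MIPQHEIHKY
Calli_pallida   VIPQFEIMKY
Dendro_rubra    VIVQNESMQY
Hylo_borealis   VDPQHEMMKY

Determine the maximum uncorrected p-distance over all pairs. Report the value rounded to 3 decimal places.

0.600

Pairwise Hamming distances:
  Eremo_elegans vs Ficto_vulgaris: 2
  Eremo_elegans vs Calli_pallida: 1
  Eremo_elegans vs Dendro_rubra: 4
  Eremo_elegans vs Hylo_borealis: 2
  Ficto_vulgaris vs Calli_pallida: 3
  Ficto_vulgaris vs Dendro_rubra: 6
  Ficto_vulgaris vs Hylo_borealis: 4
  Calli_pallida vs Dendro_rubra: 4
  Calli_pallida vs Hylo_borealis: 3
  Dendro_rubra vs Hylo_borealis: 5
The largest is 6 mismatches, between Ficto_vulgaris and Dendro_rubra; p = 6/10 = 0.600.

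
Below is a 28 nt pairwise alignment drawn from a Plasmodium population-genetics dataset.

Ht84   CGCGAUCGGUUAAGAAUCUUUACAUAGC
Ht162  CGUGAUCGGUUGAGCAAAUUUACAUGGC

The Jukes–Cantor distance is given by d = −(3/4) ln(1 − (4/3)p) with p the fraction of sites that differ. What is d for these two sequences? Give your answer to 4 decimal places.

0.2524

Differing sites — 3:C/U; 12:A/G; 15:A/C; 17:U/A; 18:C/A; 26:A/G.
p = 6/28 = 0.214286.
d = −0.75 · ln(1 − (4/3)·0.214286) = −0.75 · ln(0.714285) = −0.75 · (-0.336473) = 0.2524.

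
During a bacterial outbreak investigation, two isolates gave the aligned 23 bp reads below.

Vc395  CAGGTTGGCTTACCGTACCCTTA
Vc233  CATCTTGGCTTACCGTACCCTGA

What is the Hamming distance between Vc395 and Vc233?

Mismatches occur at site 3 (G↔T), site 4 (G↔C), site 22 (T↔G).
That gives 3 mismatches out of 23 aligned sites, so the Hamming distance is 3.

3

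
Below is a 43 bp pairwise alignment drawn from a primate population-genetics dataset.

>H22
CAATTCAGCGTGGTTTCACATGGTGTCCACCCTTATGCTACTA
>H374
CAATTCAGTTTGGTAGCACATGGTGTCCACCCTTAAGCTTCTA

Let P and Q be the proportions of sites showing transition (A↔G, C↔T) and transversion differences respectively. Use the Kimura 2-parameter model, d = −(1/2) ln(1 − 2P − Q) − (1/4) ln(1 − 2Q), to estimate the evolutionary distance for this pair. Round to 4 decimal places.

0.1550

Mismatches occur at site 9 (C/T, transition), site 10 (G/T, transversion), site 15 (T/A, transversion), site 16 (T/G, transversion), site 36 (T/A, transversion), site 40 (A/T, transversion).
Of the 6 differences, 1 transition and 5 transversions over 43 sites: P = 1/43 = 0.023256, Q = 5/43 = 0.116279.
d = −0.5·ln(0.837209) − 0.25·ln(0.767442) = −0.5·(-0.177682) − 0.25·(-0.264692) = 0.1550.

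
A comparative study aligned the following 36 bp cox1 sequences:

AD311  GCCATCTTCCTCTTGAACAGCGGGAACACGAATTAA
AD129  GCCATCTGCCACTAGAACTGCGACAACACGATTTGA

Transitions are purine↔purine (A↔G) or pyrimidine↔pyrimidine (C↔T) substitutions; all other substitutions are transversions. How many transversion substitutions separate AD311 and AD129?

6

Mismatches occur at site 8 (T→G, transversion), site 11 (T→A, transversion), site 14 (T→A, transversion), site 19 (A→T, transversion), site 23 (G→A, transition), site 24 (G→C, transversion), site 32 (A→T, transversion), site 35 (A→G, transition).
Of the 8 differences, 2 transitions and 6 transversions, so the answer is 6.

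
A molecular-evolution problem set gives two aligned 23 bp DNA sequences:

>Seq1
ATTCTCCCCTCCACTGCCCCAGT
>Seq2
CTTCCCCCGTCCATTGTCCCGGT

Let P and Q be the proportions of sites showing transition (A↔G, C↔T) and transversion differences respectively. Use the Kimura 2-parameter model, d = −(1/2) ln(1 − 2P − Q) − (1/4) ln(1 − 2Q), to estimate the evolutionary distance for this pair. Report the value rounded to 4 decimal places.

0.3330

Mismatches occur at site 1 (A↔C, transversion), site 5 (T↔C, transition), site 9 (C↔G, transversion), site 14 (C↔T, transition), site 17 (C↔T, transition), site 21 (A↔G, transition).
Of the 6 differences, 4 transitions and 2 transversions over 23 sites: P = 4/23 = 0.173913, Q = 2/23 = 0.086957.
d = −0.5·ln(0.565217) − 0.25·ln(0.826086) = −0.5·(-0.570546) − 0.25·(-0.191056) = 0.3330.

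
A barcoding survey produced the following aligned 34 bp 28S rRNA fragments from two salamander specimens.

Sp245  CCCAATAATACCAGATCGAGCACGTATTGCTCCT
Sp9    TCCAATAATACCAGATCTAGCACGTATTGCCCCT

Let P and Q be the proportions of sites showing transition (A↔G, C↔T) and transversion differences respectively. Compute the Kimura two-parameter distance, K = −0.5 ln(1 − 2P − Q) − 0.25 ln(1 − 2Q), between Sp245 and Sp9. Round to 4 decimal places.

Mismatches occur at site 1 (C/T, transition), site 18 (G/T, transversion), site 31 (T/C, transition).
Of the 3 differences, 2 transitions and 1 transversion over 34 sites: P = 2/34 = 0.058824, Q = 1/34 = 0.029412.
d = −0.5·ln(0.852940) − 0.25·ln(0.941176) = −0.5·(-0.159066) − 0.25·(-0.060625) = 0.0947.

0.0947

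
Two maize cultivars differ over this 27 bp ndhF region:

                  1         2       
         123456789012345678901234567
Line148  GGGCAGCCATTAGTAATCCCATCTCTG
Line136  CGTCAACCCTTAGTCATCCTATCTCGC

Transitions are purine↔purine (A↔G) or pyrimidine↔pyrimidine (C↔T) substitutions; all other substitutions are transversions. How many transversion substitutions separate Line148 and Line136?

Mismatches occur at site 1 (G/C, transversion), site 3 (G/T, transversion), site 6 (G/A, transition), site 9 (A/C, transversion), site 15 (A/C, transversion), site 20 (C/T, transition), site 26 (T/G, transversion), site 27 (G/C, transversion).
Of the 8 differences, 2 transitions and 6 transversions, so the answer is 6.

6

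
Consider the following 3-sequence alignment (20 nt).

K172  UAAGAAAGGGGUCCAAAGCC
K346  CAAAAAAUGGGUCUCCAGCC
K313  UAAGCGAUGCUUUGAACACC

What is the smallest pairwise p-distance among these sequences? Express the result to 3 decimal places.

Pairwise Hamming distances:
  K172 vs K346: 6
  K172 vs K313: 9
  K346 vs K313: 12
The smallest is 6 mismatches, between K172 and K346; p = 6/20 = 0.300.

0.300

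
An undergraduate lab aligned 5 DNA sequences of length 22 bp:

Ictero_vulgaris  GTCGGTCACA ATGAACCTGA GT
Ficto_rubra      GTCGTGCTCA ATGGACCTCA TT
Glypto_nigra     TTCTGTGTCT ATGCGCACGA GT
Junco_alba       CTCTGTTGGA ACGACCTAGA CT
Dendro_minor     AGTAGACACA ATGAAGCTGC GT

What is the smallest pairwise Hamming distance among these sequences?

Pairwise Hamming distances:
  Ictero_vulgaris vs Ficto_rubra: 6
  Ictero_vulgaris vs Glypto_nigra: 9
  Ictero_vulgaris vs Junco_alba: 10
  Ictero_vulgaris vs Dendro_minor: 7
  Ficto_rubra vs Glypto_nigra: 12
  Ficto_rubra vs Junco_alba: 14
  Ficto_rubra vs Dendro_minor: 12
  Glypto_nigra vs Junco_alba: 11
  Glypto_nigra vs Dendro_minor: 14
  Junco_alba vs Dendro_minor: 15
The smallest is 6, between Ictero_vulgaris and Ficto_rubra.

6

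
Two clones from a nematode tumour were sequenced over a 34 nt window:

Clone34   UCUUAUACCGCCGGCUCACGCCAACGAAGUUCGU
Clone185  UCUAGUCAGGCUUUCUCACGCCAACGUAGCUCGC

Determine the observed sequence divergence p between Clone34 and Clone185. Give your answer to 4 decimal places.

0.3235

Differing sites — 4:U/A; 5:A/G; 7:A/C; 8:C/A; 9:C/G; 12:C/U; 13:G/U; 14:G/U; 27:A/U; 30:U/C; 34:U/C.
There are 11 differences over 34 sites, so p = 11/34 = 0.3235.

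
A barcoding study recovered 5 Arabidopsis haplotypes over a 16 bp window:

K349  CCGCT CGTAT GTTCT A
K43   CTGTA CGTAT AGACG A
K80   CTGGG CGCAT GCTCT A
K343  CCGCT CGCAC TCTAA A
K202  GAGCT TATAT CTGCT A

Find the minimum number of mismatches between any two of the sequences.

5

Pairwise Hamming distances:
  K349 vs K43: 7
  K349 vs K80: 5
  K349 vs K343: 6
  K349 vs K202: 6
  K43 vs K80: 7
  K43 vs K343: 10
  K43 vs K202: 10
  K80 vs K343: 7
  K80 vs K202: 10
  K343 vs K202: 11
The smallest is 5, between K349 and K80.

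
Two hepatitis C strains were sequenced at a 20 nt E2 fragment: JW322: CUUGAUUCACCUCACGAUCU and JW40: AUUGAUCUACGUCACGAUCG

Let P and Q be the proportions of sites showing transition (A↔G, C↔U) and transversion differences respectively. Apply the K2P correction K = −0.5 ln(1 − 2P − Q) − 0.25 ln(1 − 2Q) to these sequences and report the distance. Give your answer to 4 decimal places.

0.3046

The sequences differ at positions 1 (C/A, transversion), 7 (U/C, transition), 8 (C/U, transition), 11 (C/G, transversion), 20 (U/G, transversion).
Of the 5 differences, 2 transitions and 3 transversions over 20 sites: P = 2/20 = 0.100000, Q = 3/20 = 0.150000.
d = −0.5·ln(0.650000) − 0.25·ln(0.700000) = −0.5·(-0.430783) − 0.25·(-0.356675) = 0.3046.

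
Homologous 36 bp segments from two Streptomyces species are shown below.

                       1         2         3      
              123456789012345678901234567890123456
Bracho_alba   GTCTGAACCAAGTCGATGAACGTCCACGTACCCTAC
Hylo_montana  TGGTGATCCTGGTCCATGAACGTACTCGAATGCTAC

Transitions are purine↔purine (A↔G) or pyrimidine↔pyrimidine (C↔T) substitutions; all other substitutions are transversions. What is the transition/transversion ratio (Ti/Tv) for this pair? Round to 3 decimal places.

0.200

Mismatches occur at site 1 (G↔T, transversion), site 2 (T↔G, transversion), site 3 (C↔G, transversion), site 7 (A↔T, transversion), site 10 (A↔T, transversion), site 11 (A↔G, transition), site 15 (G↔C, transversion), site 24 (C↔A, transversion), site 26 (A↔T, transversion), site 29 (T↔A, transversion), site 31 (C↔T, transition), site 32 (C↔G, transversion).
Of the 12 differences, 2 transitions and 10 transversions, so Ti/Tv = 2/10 = 0.200.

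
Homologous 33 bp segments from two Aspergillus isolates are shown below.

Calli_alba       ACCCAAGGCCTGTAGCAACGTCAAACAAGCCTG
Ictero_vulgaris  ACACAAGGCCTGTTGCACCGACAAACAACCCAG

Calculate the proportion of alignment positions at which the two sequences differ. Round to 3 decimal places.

0.182

Mismatches occur at site 3 (C→A), site 14 (A→T), site 18 (A→C), site 21 (T→A), site 29 (G→C), site 32 (T→A).
There are 6 differences over 33 sites, so p = 6/33 = 0.182.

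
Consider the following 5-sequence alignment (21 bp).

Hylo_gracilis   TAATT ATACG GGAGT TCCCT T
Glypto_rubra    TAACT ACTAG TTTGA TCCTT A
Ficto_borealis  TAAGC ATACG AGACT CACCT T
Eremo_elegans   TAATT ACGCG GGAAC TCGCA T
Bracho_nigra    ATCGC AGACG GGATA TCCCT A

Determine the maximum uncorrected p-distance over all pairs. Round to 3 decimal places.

0.667

Pairwise Hamming distances:
  Hylo_gracilis vs Glypto_rubra: 10
  Hylo_gracilis vs Ficto_borealis: 6
  Hylo_gracilis vs Eremo_elegans: 6
  Hylo_gracilis vs Bracho_nigra: 9
  Glypto_rubra vs Ficto_borealis: 14
  Glypto_rubra vs Eremo_elegans: 12
  Glypto_rubra vs Bracho_nigra: 13
  Ficto_borealis vs Eremo_elegans: 11
  Ficto_borealis vs Bracho_nigra: 10
  Eremo_elegans vs Bracho_nigra: 12
The largest is 14 mismatches, between Glypto_rubra and Ficto_borealis; p = 14/21 = 0.667.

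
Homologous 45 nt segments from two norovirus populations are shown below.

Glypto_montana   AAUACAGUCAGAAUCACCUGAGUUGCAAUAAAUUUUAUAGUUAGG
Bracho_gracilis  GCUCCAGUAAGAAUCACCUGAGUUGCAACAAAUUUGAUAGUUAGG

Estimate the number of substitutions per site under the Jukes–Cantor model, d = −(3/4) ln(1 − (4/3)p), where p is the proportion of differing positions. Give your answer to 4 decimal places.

Differing sites — 1:A/G; 2:A/C; 4:A/C; 9:C/A; 29:U/C; 36:U/G.
p = 6/45 = 0.133333.
d = −0.75 · ln(1 − (4/3)·0.133333) = −0.75 · ln(0.822223) = −0.75 · (-0.195744) = 0.1468.

0.1468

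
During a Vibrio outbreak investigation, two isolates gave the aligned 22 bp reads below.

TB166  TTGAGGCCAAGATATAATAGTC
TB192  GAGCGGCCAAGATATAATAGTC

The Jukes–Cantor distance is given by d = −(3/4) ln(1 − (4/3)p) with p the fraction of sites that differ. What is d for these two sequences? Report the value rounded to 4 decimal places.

Differing sites — 1:T/G; 2:T/A; 4:A/C.
p = 3/22 = 0.136364.
d = −0.75 · ln(1 − (4/3)·0.136364) = −0.75 · ln(0.818181) = −0.75 · (-0.200672) = 0.1505.

0.1505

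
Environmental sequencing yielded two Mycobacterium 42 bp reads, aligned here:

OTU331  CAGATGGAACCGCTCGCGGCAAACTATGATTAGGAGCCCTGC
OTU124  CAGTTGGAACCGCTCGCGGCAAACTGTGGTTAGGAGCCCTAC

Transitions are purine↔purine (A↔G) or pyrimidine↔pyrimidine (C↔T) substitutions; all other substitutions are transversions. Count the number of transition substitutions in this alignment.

3

Differing sites — 4:A/T (Tv); 26:A/G (Ti); 29:A/G (Ti); 41:G/A (Ti).
Of the 4 differences, 3 transitions and 1 transversion, so the answer is 3.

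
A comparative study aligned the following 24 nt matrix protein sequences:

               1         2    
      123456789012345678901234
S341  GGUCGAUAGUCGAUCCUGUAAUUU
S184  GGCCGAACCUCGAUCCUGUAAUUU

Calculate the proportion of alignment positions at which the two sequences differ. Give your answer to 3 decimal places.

0.167

The sequences differ at positions 3 (U/C), 7 (U/A), 8 (A/C), 9 (G/C).
There are 4 differences over 24 sites, so p = 4/24 = 0.167.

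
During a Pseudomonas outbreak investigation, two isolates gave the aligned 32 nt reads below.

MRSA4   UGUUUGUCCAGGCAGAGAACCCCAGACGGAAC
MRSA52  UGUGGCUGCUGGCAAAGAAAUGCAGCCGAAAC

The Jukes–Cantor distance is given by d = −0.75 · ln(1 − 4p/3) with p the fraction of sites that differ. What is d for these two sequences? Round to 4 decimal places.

0.4598

Differing sites — 4:U/G; 5:U/G; 6:G/C; 8:C/G; 10:A/U; 15:G/A; 20:C/A; 21:C/U; 22:C/G; 26:A/C; 29:G/A.
p = 11/32 = 0.343750.
d = −0.75 · ln(1 − (4/3)·0.343750) = −0.75 · ln(0.541667) = −0.75 · (-0.613104) = 0.4598.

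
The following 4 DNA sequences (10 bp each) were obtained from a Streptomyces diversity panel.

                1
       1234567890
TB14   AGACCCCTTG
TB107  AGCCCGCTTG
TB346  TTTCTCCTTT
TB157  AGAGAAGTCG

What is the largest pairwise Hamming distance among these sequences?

Pairwise Hamming distances:
  TB14 vs TB107: 2
  TB14 vs TB346: 5
  TB14 vs TB157: 5
  TB107 vs TB346: 6
  TB107 vs TB157: 6
  TB346 vs TB157: 9
The largest is 9, between TB346 and TB157.

9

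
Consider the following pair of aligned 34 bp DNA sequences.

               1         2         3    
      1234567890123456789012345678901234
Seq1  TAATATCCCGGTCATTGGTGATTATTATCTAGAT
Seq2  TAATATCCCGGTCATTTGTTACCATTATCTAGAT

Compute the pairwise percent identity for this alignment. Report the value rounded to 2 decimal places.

Differing sites — 17:G/T; 20:G/T; 22:T/C; 23:T/C.
30 of the 34 sites match, so the percent identity is 30/34 × 100 = 88.24%.

88.24%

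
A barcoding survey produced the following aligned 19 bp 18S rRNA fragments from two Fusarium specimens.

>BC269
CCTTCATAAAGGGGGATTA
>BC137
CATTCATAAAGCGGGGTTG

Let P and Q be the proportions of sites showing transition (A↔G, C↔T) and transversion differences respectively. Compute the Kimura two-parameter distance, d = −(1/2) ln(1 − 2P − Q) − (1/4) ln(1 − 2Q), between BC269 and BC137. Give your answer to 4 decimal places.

0.2488

The sequences differ at positions 2 (C/A, transversion), 12 (G/C, transversion), 16 (A/G, transition), 19 (A/G, transition).
Of the 4 differences, 2 transitions and 2 transversions over 19 sites: P = 2/19 = 0.105263, Q = 2/19 = 0.105263.
d = −0.5·ln(0.684211) − 0.25·ln(0.789474) = −0.5·(-0.379489) − 0.25·(-0.236388) = 0.2488.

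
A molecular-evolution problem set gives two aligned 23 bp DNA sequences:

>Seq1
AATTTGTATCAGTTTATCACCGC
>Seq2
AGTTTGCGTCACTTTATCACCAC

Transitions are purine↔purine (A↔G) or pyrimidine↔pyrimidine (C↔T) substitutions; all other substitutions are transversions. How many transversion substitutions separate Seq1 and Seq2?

1

The sequences differ at positions 2 (A/G, transition), 7 (T/C, transition), 8 (A/G, transition), 12 (G/C, transversion), 22 (G/A, transition).
Of the 5 differences, 4 transitions and 1 transversion, so the answer is 1.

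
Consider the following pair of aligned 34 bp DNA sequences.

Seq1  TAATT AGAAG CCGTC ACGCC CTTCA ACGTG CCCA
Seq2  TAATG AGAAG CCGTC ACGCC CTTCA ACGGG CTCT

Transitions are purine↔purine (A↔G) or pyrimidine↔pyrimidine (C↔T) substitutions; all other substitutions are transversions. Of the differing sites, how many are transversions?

3

The sequences differ at positions 5 (T/G, transversion), 29 (T/G, transversion), 32 (C/T, transition), 34 (A/T, transversion).
Of the 4 differences, 1 transition and 3 transversions, so the answer is 3.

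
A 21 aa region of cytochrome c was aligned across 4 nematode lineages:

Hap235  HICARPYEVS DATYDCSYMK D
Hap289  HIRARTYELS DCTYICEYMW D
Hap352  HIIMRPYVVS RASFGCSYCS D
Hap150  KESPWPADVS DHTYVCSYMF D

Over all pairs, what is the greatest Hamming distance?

14

Pairwise Hamming distances:
  Hap235 vs Hap289: 7
  Hap235 vs Hap352: 9
  Hap235 vs Hap150: 10
  Hap289 vs Hap352: 13
  Hap289 vs Hap150: 13
  Hap352 vs Hap150: 14
The largest is 14, between Hap352 and Hap150.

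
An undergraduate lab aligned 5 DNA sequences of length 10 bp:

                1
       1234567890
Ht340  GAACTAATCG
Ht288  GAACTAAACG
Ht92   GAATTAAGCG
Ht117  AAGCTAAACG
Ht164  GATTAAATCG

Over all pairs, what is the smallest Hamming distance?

1

Pairwise Hamming distances:
  Ht340 vs Ht288: 1
  Ht340 vs Ht92: 2
  Ht340 vs Ht117: 3
  Ht340 vs Ht164: 3
  Ht288 vs Ht92: 2
  Ht288 vs Ht117: 2
  Ht288 vs Ht164: 4
  Ht92 vs Ht117: 4
  Ht92 vs Ht164: 3
  Ht117 vs Ht164: 5
The smallest is 1, between Ht340 and Ht288.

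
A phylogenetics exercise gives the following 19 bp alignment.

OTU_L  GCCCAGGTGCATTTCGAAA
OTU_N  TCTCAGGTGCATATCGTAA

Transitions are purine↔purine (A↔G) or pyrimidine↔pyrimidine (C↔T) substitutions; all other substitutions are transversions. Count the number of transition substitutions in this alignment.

The sequences differ at positions 1 (G/T, transversion), 3 (C/T, transition), 13 (T/A, transversion), 17 (A/T, transversion).
Of the 4 differences, 1 transition and 3 transversions, so the answer is 1.

1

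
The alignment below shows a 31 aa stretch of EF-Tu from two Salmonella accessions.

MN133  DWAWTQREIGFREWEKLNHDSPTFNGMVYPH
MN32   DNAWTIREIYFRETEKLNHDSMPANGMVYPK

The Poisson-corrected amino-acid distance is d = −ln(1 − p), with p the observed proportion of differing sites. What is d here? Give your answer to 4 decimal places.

0.2985

The sequences differ at positions 2 (W/N), 6 (Q/I), 10 (G/Y), 14 (W/T), 22 (P/M), 23 (T/P), 24 (F/A), 31 (H/K).
p = 8/31 = 0.258065.
d = −ln(1 − 0.258065) = −ln(0.741935) = 0.2985.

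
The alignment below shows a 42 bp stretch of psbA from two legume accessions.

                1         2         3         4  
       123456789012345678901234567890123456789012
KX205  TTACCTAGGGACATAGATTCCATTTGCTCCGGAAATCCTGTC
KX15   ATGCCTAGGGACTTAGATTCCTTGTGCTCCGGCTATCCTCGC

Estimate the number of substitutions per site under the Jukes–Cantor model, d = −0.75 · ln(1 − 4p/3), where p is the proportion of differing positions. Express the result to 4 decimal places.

Differing sites — 1:T/A; 3:A/G; 13:A/T; 22:A/T; 24:T/G; 33:A/C; 34:A/T; 40:G/C; 41:T/G.
p = 9/42 = 0.214286.
d = −0.75 · ln(1 − (4/3)·0.214286) = −0.75 · ln(0.714285) = −0.75 · (-0.336473) = 0.2524.

0.2524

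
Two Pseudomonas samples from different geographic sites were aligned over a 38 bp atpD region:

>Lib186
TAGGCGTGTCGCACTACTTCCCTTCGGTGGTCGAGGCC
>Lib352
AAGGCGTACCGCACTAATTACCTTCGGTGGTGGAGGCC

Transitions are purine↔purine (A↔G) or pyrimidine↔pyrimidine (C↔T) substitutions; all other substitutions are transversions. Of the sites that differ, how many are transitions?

The sequences differ at positions 1 (T/A, transversion), 8 (G/A, transition), 9 (T/C, transition), 17 (C/A, transversion), 20 (C/A, transversion), 32 (C/G, transversion).
Of the 6 differences, 2 transitions and 4 transversions, so the answer is 2.

2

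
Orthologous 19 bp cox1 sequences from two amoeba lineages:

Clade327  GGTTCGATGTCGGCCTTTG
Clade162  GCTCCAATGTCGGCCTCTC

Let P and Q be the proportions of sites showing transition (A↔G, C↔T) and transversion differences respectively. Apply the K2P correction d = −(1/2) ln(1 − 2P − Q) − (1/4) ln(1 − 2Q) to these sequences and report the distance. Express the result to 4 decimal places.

The sequences differ at positions 2 (G/C, transversion), 4 (T/C, transition), 6 (G/A, transition), 17 (T/C, transition), 19 (G/C, transversion).
Of the 5 differences, 3 transitions and 2 transversions over 19 sites: P = 3/19 = 0.157895, Q = 2/19 = 0.105263.
d = −0.5·ln(0.578947) − 0.25·ln(0.789474) = −0.5·(-0.546544) − 0.25·(-0.236388) = 0.3324.

0.3324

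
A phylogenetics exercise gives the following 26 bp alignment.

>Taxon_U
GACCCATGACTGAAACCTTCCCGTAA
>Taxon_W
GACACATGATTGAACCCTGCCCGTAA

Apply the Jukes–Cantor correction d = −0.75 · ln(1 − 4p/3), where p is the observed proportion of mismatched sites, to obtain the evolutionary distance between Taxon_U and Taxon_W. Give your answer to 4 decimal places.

Mismatches occur at site 4 (C/A), site 10 (C/T), site 15 (A/C), site 19 (T/G).
p = 4/26 = 0.153846.
d = −0.75 · ln(1 − (4/3)·0.153846) = −0.75 · ln(0.794872) = −0.75 · (-0.229574) = 0.1722.

0.1722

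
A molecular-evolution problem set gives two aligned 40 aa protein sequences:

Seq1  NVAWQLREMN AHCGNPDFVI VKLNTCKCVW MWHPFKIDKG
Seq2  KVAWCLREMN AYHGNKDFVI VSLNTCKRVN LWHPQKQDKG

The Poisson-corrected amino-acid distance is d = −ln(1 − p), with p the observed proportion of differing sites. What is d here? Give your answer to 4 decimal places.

0.3216

Mismatches occur at site 1 (N↔K), site 5 (Q↔C), site 12 (H↔Y), site 13 (C↔H), site 16 (P↔K), site 22 (K↔S), site 28 (C↔R), site 30 (W↔N), site 31 (M↔L), site 35 (F↔Q), site 37 (I↔Q).
p = 11/40 = 0.275000.
d = −ln(1 − 0.275000) = −ln(0.725000) = 0.3216.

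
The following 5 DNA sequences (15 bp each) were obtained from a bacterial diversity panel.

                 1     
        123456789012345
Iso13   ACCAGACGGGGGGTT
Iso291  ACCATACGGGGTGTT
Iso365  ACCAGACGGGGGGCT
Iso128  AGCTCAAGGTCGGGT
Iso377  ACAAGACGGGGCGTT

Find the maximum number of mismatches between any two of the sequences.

9

Pairwise Hamming distances:
  Iso13 vs Iso291: 2
  Iso13 vs Iso365: 1
  Iso13 vs Iso128: 7
  Iso13 vs Iso377: 2
  Iso291 vs Iso365: 3
  Iso291 vs Iso128: 8
  Iso291 vs Iso377: 3
  Iso365 vs Iso128: 7
  Iso365 vs Iso377: 3
  Iso128 vs Iso377: 9
The largest is 9, between Iso128 and Iso377.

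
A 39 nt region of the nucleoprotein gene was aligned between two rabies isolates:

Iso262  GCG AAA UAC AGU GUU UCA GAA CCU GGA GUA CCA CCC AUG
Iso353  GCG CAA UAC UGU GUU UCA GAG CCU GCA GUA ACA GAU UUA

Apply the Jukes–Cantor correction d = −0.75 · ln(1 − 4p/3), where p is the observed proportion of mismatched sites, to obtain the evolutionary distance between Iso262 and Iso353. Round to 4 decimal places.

0.3138

Mismatches occur at site 4 (A↔C), site 10 (A↔U), site 21 (A↔G), site 26 (G↔C), site 31 (C↔A), site 34 (C↔G), site 35 (C↔A), site 36 (C↔U), site 37 (A↔U), site 39 (G↔A).
p = 10/39 = 0.256410.
d = −0.75 · ln(1 − (4/3)·0.256410) = −0.75 · ln(0.658120) = −0.75 · (-0.418368) = 0.3138.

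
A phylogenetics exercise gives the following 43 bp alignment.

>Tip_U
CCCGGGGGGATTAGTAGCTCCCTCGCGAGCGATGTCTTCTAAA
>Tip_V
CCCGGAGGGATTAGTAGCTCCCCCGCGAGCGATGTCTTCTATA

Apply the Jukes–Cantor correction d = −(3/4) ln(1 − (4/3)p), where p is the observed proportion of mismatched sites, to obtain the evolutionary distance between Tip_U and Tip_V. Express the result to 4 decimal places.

0.0732

Mismatches occur at site 6 (G↔A), site 23 (T↔C), site 42 (A↔T).
p = 3/43 = 0.069767.
d = −0.75 · ln(1 − (4/3)·0.069767) = −0.75 · ln(0.906977) = −0.75 · (-0.097638) = 0.0732.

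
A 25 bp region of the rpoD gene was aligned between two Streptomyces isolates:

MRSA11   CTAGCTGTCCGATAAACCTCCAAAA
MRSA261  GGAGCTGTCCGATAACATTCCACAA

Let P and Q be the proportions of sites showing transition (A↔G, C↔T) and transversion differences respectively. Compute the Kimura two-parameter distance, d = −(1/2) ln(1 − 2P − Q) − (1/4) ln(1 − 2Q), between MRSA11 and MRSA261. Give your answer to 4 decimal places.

0.2920

Differing sites — 1:C/G (Tv); 2:T/G (Tv); 16:A/C (Tv); 17:C/A (Tv); 18:C/T (Ti); 23:A/C (Tv).
Of the 6 differences, 1 transition and 5 transversions over 25 sites: P = 1/25 = 0.040000, Q = 5/25 = 0.200000.
d = −0.5·ln(0.720000) − 0.25·ln(0.600000) = −0.5·(-0.328504) − 0.25·(-0.510826) = 0.2920.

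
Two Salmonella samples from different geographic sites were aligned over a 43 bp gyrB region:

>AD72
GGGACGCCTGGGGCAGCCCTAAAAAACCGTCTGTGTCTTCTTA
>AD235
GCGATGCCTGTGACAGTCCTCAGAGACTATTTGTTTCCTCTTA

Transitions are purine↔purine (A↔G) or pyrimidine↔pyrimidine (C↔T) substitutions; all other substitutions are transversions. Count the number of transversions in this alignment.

4

The sequences differ at positions 2 (G/C, transversion), 5 (C/T, transition), 11 (G/T, transversion), 13 (G/A, transition), 17 (C/T, transition), 21 (A/C, transversion), 23 (A/G, transition), 25 (A/G, transition), 28 (C/T, transition), 29 (G/A, transition), 31 (C/T, transition), 35 (G/T, transversion), 38 (T/C, transition).
Of the 13 differences, 9 transitions and 4 transversions, so the answer is 4.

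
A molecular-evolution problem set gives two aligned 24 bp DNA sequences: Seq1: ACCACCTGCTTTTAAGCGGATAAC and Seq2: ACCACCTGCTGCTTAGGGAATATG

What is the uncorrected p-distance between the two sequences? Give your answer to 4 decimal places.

0.2917

Differing sites — 11:T/G; 12:T/C; 14:A/T; 17:C/G; 19:G/A; 23:A/T; 24:C/G.
There are 7 differences over 24 sites, so p = 7/24 = 0.2917.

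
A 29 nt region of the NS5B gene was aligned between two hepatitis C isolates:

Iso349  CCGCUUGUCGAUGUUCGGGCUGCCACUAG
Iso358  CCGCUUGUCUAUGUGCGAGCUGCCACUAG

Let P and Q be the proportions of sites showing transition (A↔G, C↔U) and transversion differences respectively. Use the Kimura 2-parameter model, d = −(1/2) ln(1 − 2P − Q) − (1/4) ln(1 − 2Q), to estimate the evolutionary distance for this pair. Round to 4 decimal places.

0.1113

Differing sites — 10:G/U (Tv); 15:U/G (Tv); 18:G/A (Ti).
Of the 3 differences, 1 transition and 2 transversions over 29 sites: P = 1/29 = 0.034483, Q = 2/29 = 0.068966.
d = −0.5·ln(0.862068) − 0.25·ln(0.862068) = −0.5·(-0.148421) − 0.25·(-0.148421) = 0.1113.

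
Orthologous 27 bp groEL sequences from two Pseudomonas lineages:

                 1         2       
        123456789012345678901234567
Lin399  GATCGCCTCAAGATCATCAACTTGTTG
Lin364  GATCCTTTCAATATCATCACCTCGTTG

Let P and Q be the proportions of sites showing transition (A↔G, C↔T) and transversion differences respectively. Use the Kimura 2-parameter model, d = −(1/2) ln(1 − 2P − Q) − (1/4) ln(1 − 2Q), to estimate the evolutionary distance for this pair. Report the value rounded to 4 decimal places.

The sequences differ at positions 5 (G/C, transversion), 6 (C/T, transition), 7 (C/T, transition), 12 (G/T, transversion), 20 (A/C, transversion), 23 (T/C, transition).
Of the 6 differences, 3 transitions and 3 transversions over 27 sites: P = 3/27 = 0.111111, Q = 3/27 = 0.111111.
d = −0.5·ln(0.666667) − 0.25·ln(0.777778) = −0.5·(-0.405465) − 0.25·(-0.251314) = 0.2656.

0.2656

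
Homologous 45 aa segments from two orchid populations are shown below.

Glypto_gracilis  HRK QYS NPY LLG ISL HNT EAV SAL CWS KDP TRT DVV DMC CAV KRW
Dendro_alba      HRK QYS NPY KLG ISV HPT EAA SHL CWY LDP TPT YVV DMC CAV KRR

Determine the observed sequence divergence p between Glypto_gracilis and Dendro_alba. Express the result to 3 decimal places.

0.222

Differing sites — 10:L/K; 15:L/V; 17:N/P; 21:V/A; 23:A/H; 27:S/Y; 28:K/L; 32:R/P; 34:D/Y; 45:W/R.
There are 10 differences over 45 sites, so p = 10/45 = 0.222.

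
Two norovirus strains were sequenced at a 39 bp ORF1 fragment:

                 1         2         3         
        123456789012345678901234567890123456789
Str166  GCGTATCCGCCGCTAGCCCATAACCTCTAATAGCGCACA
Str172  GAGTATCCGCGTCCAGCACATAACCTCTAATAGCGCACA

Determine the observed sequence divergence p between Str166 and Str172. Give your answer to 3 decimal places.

Mismatches occur at site 2 (C→A), site 11 (C→G), site 12 (G→T), site 14 (T→C), site 18 (C→A).
There are 5 differences over 39 sites, so p = 5/39 = 0.128.

0.128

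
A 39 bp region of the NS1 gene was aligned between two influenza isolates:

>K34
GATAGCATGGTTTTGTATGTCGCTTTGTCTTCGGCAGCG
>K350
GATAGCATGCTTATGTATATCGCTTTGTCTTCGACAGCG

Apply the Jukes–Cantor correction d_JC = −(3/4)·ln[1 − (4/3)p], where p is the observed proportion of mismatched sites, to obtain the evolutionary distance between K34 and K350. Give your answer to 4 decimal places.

Mismatches occur at site 10 (G/C), site 13 (T/A), site 19 (G/A), site 34 (G/A).
p = 4/39 = 0.102564.
d = −0.75 · ln(1 − (4/3)·0.102564) = −0.75 · ln(0.863248) = −0.75 · (-0.147053) = 0.1103.

0.1103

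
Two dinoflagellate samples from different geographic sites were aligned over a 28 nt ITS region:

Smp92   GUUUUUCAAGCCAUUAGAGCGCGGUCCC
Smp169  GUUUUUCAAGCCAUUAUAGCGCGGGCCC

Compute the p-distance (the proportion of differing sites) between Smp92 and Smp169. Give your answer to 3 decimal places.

The sequences differ at positions 17 (G/U), 25 (U/G).
There are 2 differences over 28 sites, so p = 2/28 = 0.071.

0.071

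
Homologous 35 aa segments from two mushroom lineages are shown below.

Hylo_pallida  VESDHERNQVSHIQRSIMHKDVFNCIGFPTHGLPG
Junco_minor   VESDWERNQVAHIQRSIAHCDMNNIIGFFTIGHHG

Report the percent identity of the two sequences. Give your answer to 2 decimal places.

68.57%

Mismatches occur at site 5 (H↔W), site 11 (S↔A), site 18 (M↔A), site 20 (K↔C), site 22 (V↔M), site 23 (F↔N), site 25 (C↔I), site 29 (P↔F), site 31 (H↔I), site 33 (L↔H), site 34 (P↔H).
24 of the 35 sites match, so the percent identity is 24/35 × 100 = 68.57%.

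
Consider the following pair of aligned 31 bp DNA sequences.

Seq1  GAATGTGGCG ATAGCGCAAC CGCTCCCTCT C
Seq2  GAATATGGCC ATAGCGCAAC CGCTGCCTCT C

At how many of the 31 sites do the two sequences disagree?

The sequences differ at positions 5 (G/A), 10 (G/C), 25 (C/G).
That gives 3 mismatches out of 31 aligned sites, so the Hamming distance is 3.

3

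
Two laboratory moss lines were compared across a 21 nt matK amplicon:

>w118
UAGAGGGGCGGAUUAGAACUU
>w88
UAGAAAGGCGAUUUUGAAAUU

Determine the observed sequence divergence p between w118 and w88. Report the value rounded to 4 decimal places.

0.2857

Differing sites — 5:G/A; 6:G/A; 11:G/A; 12:A/U; 15:A/U; 19:C/A.
There are 6 differences over 21 sites, so p = 6/21 = 0.2857.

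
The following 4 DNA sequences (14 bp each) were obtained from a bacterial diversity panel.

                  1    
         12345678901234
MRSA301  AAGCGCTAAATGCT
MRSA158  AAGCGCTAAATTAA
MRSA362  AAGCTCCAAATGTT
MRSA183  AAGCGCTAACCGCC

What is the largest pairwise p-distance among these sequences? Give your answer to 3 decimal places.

Pairwise Hamming distances:
  MRSA301 vs MRSA158: 3
  MRSA301 vs MRSA362: 3
  MRSA301 vs MRSA183: 3
  MRSA158 vs MRSA362: 5
  MRSA158 vs MRSA183: 5
  MRSA362 vs MRSA183: 6
The largest is 6 mismatches, between MRSA362 and MRSA183; p = 6/14 = 0.429.

0.429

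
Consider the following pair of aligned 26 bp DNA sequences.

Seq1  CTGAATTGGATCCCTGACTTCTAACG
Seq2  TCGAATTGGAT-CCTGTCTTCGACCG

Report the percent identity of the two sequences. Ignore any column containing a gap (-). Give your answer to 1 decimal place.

Excluding the 1 gap column leaves 25 comparable sites.
Mismatches occur at site 1 (C↔T), site 2 (T↔C), site 17 (A↔T), site 22 (T↔G), site 24 (A↔C).
20 of the 25 comparable sites match, so the percent identity is 20/25 × 100 = 80.0%.

80.0%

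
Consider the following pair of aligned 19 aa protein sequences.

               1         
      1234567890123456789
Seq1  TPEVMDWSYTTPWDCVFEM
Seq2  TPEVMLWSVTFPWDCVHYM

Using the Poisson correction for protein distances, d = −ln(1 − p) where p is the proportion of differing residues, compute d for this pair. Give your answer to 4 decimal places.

The sequences differ at positions 6 (D/L), 9 (Y/V), 11 (T/F), 17 (F/H), 18 (E/Y).
p = 5/19 = 0.263158.
d = −ln(1 − 0.263158) = −ln(0.736842) = 0.3054.

0.3054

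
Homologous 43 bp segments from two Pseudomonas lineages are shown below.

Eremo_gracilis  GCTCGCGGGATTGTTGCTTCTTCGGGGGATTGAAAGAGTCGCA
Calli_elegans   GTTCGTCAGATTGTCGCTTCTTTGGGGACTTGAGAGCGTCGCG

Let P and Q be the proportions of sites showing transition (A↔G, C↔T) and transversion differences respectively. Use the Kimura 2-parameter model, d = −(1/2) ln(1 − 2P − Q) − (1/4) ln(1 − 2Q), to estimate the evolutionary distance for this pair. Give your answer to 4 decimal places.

0.3291

Mismatches occur at site 2 (C/T, transition), site 6 (C/T, transition), site 7 (G/C, transversion), site 8 (G/A, transition), site 15 (T/C, transition), site 23 (C/T, transition), site 28 (G/A, transition), site 29 (A/C, transversion), site 34 (A/G, transition), site 37 (A/C, transversion), site 43 (A/G, transition).
Of the 11 differences, 8 transitions and 3 transversions over 43 sites: P = 8/43 = 0.186047, Q = 3/43 = 0.069767.
d = −0.5·ln(0.558139) − 0.25·ln(0.860466) = −0.5·(-0.583147) − 0.25·(-0.150281) = 0.3291.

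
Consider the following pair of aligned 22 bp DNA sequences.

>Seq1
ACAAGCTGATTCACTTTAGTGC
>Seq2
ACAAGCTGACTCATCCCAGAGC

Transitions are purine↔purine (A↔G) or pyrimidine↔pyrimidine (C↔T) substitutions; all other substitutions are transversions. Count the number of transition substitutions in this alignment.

5

Mismatches occur at site 10 (T/C, transition), site 14 (C/T, transition), site 15 (T/C, transition), site 16 (T/C, transition), site 17 (T/C, transition), site 20 (T/A, transversion).
Of the 6 differences, 5 transitions and 1 transversion, so the answer is 5.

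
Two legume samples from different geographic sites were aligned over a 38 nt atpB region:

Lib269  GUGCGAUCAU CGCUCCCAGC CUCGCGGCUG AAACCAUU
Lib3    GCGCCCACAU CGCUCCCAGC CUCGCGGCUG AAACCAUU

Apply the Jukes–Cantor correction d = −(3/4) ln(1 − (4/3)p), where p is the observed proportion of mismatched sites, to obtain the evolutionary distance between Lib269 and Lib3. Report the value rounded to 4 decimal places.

0.1134

Differing sites — 2:U/C; 5:G/C; 6:A/C; 7:U/A.
p = 4/38 = 0.105263.
d = −0.75 · ln(1 − (4/3)·0.105263) = −0.75 · ln(0.859649) = −0.75 · (-0.151231) = 0.1134.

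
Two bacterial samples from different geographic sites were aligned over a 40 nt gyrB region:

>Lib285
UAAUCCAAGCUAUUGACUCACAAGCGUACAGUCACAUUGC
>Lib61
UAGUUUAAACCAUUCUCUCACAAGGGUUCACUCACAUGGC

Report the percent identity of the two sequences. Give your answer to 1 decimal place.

The sequences differ at positions 3 (A/G), 5 (C/U), 6 (C/U), 9 (G/A), 11 (U/C), 15 (G/C), 16 (A/U), 25 (C/G), 28 (A/U), 31 (G/C), 38 (U/G).
29 of the 40 sites match, so the percent identity is 29/40 × 100 = 72.5%.

72.5%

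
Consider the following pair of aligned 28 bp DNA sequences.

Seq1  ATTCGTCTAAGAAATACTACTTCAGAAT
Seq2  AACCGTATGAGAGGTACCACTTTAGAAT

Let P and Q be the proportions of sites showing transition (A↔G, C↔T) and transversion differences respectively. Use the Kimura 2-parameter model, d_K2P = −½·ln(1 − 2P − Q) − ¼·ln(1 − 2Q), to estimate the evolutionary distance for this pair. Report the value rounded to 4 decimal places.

0.3851

Differing sites — 2:T/A (Tv); 3:T/C (Ti); 7:C/A (Tv); 9:A/G (Ti); 13:A/G (Ti); 14:A/G (Ti); 18:T/C (Ti); 23:C/T (Ti).
Of the 8 differences, 6 transitions and 2 transversions over 28 sites: P = 6/28 = 0.214286, Q = 2/28 = 0.071429.
d = −0.5·ln(0.499999) − 0.25·ln(0.857142) = −0.5·(-0.693149) − 0.25·(-0.154152) = 0.3851.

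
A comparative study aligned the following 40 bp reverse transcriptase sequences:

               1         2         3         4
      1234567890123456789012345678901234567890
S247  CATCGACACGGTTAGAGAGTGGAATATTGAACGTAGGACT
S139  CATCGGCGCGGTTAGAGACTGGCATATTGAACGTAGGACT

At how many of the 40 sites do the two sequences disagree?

Mismatches occur at site 6 (A/G), site 8 (A/G), site 19 (G/C), site 23 (A/C).
That gives 4 mismatches out of 40 aligned sites, so the Hamming distance is 4.

4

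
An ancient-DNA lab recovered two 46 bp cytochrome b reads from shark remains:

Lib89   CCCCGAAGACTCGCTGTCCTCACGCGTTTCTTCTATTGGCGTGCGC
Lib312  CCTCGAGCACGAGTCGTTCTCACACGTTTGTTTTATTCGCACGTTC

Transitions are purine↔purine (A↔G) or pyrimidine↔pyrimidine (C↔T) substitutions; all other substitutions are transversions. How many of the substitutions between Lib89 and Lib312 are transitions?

Differing sites — 3:C/T (Ti); 7:A/G (Ti); 8:G/C (Tv); 11:T/G (Tv); 12:C/A (Tv); 14:C/T (Ti); 15:T/C (Ti); 18:C/T (Ti); 24:G/A (Ti); 30:C/G (Tv); 33:C/T (Ti); 38:G/C (Tv); 41:G/A (Ti); 42:T/C (Ti); 44:C/T (Ti); 45:G/T (Tv).
Of the 16 differences, 10 transitions and 6 transversions, so the answer is 10.

10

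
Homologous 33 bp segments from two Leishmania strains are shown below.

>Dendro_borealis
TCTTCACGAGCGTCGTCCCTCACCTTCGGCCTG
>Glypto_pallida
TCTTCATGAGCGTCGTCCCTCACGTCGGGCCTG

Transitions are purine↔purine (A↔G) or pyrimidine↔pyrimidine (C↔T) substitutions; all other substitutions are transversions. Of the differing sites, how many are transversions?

The sequences differ at positions 7 (C/T, transition), 24 (C/G, transversion), 26 (T/C, transition), 27 (C/G, transversion).
Of the 4 differences, 2 transitions and 2 transversions, so the answer is 2.

2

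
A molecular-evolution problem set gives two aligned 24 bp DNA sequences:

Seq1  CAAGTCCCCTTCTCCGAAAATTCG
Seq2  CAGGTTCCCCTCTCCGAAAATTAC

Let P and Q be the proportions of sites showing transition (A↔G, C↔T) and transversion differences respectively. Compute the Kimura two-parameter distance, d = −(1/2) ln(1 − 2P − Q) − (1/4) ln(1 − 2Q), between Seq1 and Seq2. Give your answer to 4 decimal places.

0.2483

Differing sites — 3:A/G (Ti); 6:C/T (Ti); 10:T/C (Ti); 23:C/A (Tv); 24:G/C (Tv).
Of the 5 differences, 3 transitions and 2 transversions over 24 sites: P = 3/24 = 0.125000, Q = 2/24 = 0.083333.
d = −0.5·ln(0.666667) − 0.25·ln(0.833334) = −0.5·(-0.405465) − 0.25·(-0.182321) = 0.2483.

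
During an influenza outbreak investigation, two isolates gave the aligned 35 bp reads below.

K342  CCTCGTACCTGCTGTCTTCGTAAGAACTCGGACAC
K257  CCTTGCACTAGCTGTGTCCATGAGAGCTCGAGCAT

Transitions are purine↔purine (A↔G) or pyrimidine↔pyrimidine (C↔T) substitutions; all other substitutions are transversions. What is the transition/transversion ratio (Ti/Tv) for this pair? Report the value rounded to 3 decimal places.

5.000

Mismatches occur at site 4 (C/T, transition), site 6 (T/C, transition), site 9 (C/T, transition), site 10 (T/A, transversion), site 16 (C/G, transversion), site 18 (T/C, transition), site 20 (G/A, transition), site 22 (A/G, transition), site 26 (A/G, transition), site 31 (G/A, transition), site 32 (A/G, transition), site 35 (C/T, transition).
Of the 12 differences, 10 transitions and 2 transversions, so Ti/Tv = 10/2 = 5.000.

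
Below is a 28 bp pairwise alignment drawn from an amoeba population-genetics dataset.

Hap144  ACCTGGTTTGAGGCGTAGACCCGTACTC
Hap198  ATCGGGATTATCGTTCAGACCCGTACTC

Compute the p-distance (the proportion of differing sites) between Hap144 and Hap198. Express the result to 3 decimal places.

0.321

Mismatches occur at site 2 (C→T), site 4 (T→G), site 7 (T→A), site 10 (G→A), site 11 (A→T), site 12 (G→C), site 14 (C→T), site 15 (G→T), site 16 (T→C).
There are 9 differences over 28 sites, so p = 9/28 = 0.321.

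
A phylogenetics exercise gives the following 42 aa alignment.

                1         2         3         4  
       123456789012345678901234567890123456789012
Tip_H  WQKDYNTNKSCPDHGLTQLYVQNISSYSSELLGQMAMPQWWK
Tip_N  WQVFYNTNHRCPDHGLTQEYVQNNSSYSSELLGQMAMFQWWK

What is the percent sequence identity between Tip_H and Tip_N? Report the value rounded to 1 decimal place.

83.3%

Differing sites — 3:K/V; 4:D/F; 9:K/H; 10:S/R; 19:L/E; 24:I/N; 38:P/F.
35 of the 42 sites match, so the percent identity is 35/42 × 100 = 83.3%.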